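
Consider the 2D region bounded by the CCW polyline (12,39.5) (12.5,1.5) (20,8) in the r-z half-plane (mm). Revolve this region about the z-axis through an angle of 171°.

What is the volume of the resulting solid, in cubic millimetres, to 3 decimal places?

Volume = 6380.454 mm³

Profile (r,z), 3 vertices: (12,39.5) (12.5,1.5) (20,8)
edge 0: (12,39.5)→(12.5,1.5)  cross = 12·1.5 − 12.5·39.5 = -475.7500; (r_i+r_j)·cross = 24.5·-475.7500 = -11655.8750
edge 1: (12.5,1.5)→(20,8)  cross = 12.5·8 − 20·1.5 = 70.0000; (r_i+r_j)·cross = 32.5·70.0000 = 2275.0000
edge 2: (20,8)→(12,39.5)  cross = 20·39.5 − 12·8 = 694.0000; (r_i+r_j)·cross = 32·694.0000 = 22208.0000
Σcross = 288.2500 → A = |Σcross|/2 = 144.1250 mm²
Σ(r_i+r_j)·cross = 12827.1250 → first moment M = |Σ|/6 = 2137.8542
R_c = M/A = 2137.8542/144.1250 = 14.8333 mm
θ = 171° = 2.984513 rad
V = θ·R_c·A = 2.984513·14.8333·144.1250 = 6380.454 mm³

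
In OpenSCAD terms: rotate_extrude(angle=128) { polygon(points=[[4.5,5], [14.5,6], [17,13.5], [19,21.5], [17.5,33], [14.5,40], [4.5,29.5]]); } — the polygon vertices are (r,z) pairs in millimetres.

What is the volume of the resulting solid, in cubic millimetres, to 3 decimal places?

Volume = 9668.845 mm³

Profile (r,z), 7 vertices: (4.5,5) (14.5,6) (17,13.5) (19,21.5) (17.5,33) (14.5,40) (4.5,29.5)
edge 0: (4.5,5)→(14.5,6)  cross = 4.5·6 − 14.5·5 = -45.5000; (r_i+r_j)·cross = 19·-45.5000 = -864.5000
edge 1: (14.5,6)→(17,13.5)  cross = 14.5·13.5 − 17·6 = 93.7500; (r_i+r_j)·cross = 31.5·93.7500 = 2953.1250
edge 2: (17,13.5)→(19,21.5)  cross = 17·21.5 − 19·13.5 = 109.0000; (r_i+r_j)·cross = 36·109.0000 = 3924.0000
edge 3: (19,21.5)→(17.5,33)  cross = 19·33 − 17.5·21.5 = 250.7500; (r_i+r_j)·cross = 36.5·250.7500 = 9152.3750
edge 4: (17.5,33)→(14.5,40)  cross = 17.5·40 − 14.5·33 = 221.5000; (r_i+r_j)·cross = 32·221.5000 = 7088.0000
edge 5: (14.5,40)→(4.5,29.5)  cross = 14.5·29.5 − 4.5·40 = 247.7500; (r_i+r_j)·cross = 19·247.7500 = 4707.2500
edge 6: (4.5,29.5)→(4.5,5)  cross = 4.5·5 − 4.5·29.5 = -110.2500; (r_i+r_j)·cross = 9·-110.2500 = -992.2500
Σcross = 767.0000 → A = |Σcross|/2 = 383.5000 mm²
Σ(r_i+r_j)·cross = 25968.0000 → first moment M = |Σ|/6 = 4328.0000
R_c = M/A = 4328.0000/383.5000 = 11.2855 mm
θ = 128° = 2.234021 rad
V = θ·R_c·A = 2.234021·11.2855·383.5000 = 9668.845 mm³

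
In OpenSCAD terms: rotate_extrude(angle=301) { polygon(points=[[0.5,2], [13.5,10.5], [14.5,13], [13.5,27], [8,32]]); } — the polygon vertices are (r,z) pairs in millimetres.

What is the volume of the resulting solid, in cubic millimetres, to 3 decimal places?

Volume = 9665.018 mm³

Profile (r,z), 5 vertices: (0.5,2) (13.5,10.5) (14.5,13) (13.5,27) (8,32)
edge 0: (0.5,2)→(13.5,10.5)  cross = 0.5·10.5 − 13.5·2 = -21.7500; (r_i+r_j)·cross = 14·-21.7500 = -304.5000
edge 1: (13.5,10.5)→(14.5,13)  cross = 13.5·13 − 14.5·10.5 = 23.2500; (r_i+r_j)·cross = 28·23.2500 = 651.0000
edge 2: (14.5,13)→(13.5,27)  cross = 14.5·27 − 13.5·13 = 216.0000; (r_i+r_j)·cross = 28·216.0000 = 6048.0000
edge 3: (13.5,27)→(8,32)  cross = 13.5·32 − 8·27 = 216.0000; (r_i+r_j)·cross = 21.5·216.0000 = 4644.0000
edge 4: (8,32)→(0.5,2)  cross = 8·2 − 0.5·32 = 0.0000; (r_i+r_j)·cross = 8.5·0.0000 = 0.0000
Σcross = 433.5000 → A = |Σcross|/2 = 216.7500 mm²
Σ(r_i+r_j)·cross = 11038.5000 → first moment M = |Σ|/6 = 1839.7500
R_c = M/A = 1839.7500/216.7500 = 8.4879 mm
θ = 301° = 5.253441 rad
V = θ·R_c·A = 5.253441·8.4879·216.7500 = 9665.018 mm³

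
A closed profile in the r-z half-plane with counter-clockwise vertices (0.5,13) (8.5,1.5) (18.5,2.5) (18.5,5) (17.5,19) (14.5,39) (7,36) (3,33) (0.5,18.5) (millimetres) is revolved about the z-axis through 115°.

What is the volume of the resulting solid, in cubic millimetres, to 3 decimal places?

Profile (r,z), 9 vertices: (0.5,13) (8.5,1.5) (18.5,2.5) (18.5,5) (17.5,19) (14.5,39) (7,36) (3,33) (0.5,18.5)
edge 0: (0.5,13)→(8.5,1.5)  cross = 0.5·1.5 − 8.5·13 = -109.7500; (r_i+r_j)·cross = 9·-109.7500 = -987.7500
edge 1: (8.5,1.5)→(18.5,2.5)  cross = 8.5·2.5 − 18.5·1.5 = -6.5000; (r_i+r_j)·cross = 27·-6.5000 = -175.5000
edge 2: (18.5,2.5)→(18.5,5)  cross = 18.5·5 − 18.5·2.5 = 46.2500; (r_i+r_j)·cross = 37·46.2500 = 1711.2500
edge 3: (18.5,5)→(17.5,19)  cross = 18.5·19 − 17.5·5 = 264.0000; (r_i+r_j)·cross = 36·264.0000 = 9504.0000
edge 4: (17.5,19)→(14.5,39)  cross = 17.5·39 − 14.5·19 = 407.0000; (r_i+r_j)·cross = 32·407.0000 = 13024.0000
edge 5: (14.5,39)→(7,36)  cross = 14.5·36 − 7·39 = 249.0000; (r_i+r_j)·cross = 21.5·249.0000 = 5353.5000
edge 6: (7,36)→(3,33)  cross = 7·33 − 3·36 = 123.0000; (r_i+r_j)·cross = 10·123.0000 = 1230.0000
edge 7: (3,33)→(0.5,18.5)  cross = 3·18.5 − 0.5·33 = 39.0000; (r_i+r_j)·cross = 3.5·39.0000 = 136.5000
edge 8: (0.5,18.5)→(0.5,13)  cross = 0.5·13 − 0.5·18.5 = -2.7500; (r_i+r_j)·cross = 1·-2.7500 = -2.7500
Σcross = 1009.2500 → A = |Σcross|/2 = 504.6250 mm²
Σ(r_i+r_j)·cross = 29793.2500 → first moment M = |Σ|/6 = 4965.5417
R_c = M/A = 4965.5417/504.6250 = 9.8401 mm
θ = 115° = 2.007129 rad
V = θ·R_c·A = 2.007129·9.8401·504.6250 = 9966.481 mm³

Volume = 9966.481 mm³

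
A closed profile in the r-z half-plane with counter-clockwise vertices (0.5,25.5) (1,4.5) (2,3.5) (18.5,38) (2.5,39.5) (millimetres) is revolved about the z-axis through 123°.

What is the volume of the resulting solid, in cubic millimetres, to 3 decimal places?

Volume = 4888.161 mm³

Profile (r,z), 5 vertices: (0.5,25.5) (1,4.5) (2,3.5) (18.5,38) (2.5,39.5)
edge 0: (0.5,25.5)→(1,4.5)  cross = 0.5·4.5 − 1·25.5 = -23.2500; (r_i+r_j)·cross = 1.5·-23.2500 = -34.8750
edge 1: (1,4.5)→(2,3.5)  cross = 1·3.5 − 2·4.5 = -5.5000; (r_i+r_j)·cross = 3·-5.5000 = -16.5000
edge 2: (2,3.5)→(18.5,38)  cross = 2·38 − 18.5·3.5 = 11.2500; (r_i+r_j)·cross = 20.5·11.2500 = 230.6250
edge 3: (18.5,38)→(2.5,39.5)  cross = 18.5·39.5 − 2.5·38 = 635.7500; (r_i+r_j)·cross = 21·635.7500 = 13350.7500
edge 4: (2.5,39.5)→(0.5,25.5)  cross = 2.5·25.5 − 0.5·39.5 = 44.0000; (r_i+r_j)·cross = 3·44.0000 = 132.0000
Σcross = 662.2500 → A = |Σcross|/2 = 331.1250 mm²
Σ(r_i+r_j)·cross = 13662.0000 → first moment M = |Σ|/6 = 2277.0000
R_c = M/A = 2277.0000/331.1250 = 6.8766 mm
θ = 123° = 2.146755 rad
V = θ·R_c·A = 2.146755·6.8766·331.1250 = 4888.161 mm³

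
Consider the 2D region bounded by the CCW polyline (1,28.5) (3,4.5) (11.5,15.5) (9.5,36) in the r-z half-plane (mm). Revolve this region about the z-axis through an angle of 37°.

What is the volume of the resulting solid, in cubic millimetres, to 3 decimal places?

Profile (r,z), 4 vertices: (1,28.5) (3,4.5) (11.5,15.5) (9.5,36)
edge 0: (1,28.5)→(3,4.5)  cross = 1·4.5 − 3·28.5 = -81.0000; (r_i+r_j)·cross = 4·-81.0000 = -324.0000
edge 1: (3,4.5)→(11.5,15.5)  cross = 3·15.5 − 11.5·4.5 = -5.2500; (r_i+r_j)·cross = 14.5·-5.2500 = -76.1250
edge 2: (11.5,15.5)→(9.5,36)  cross = 11.5·36 − 9.5·15.5 = 266.7500; (r_i+r_j)·cross = 21·266.7500 = 5601.7500
edge 3: (9.5,36)→(1,28.5)  cross = 9.5·28.5 − 1·36 = 234.7500; (r_i+r_j)·cross = 10.5·234.7500 = 2464.8750
Σcross = 415.2500 → A = |Σcross|/2 = 207.6250 mm²
Σ(r_i+r_j)·cross = 7666.5000 → first moment M = |Σ|/6 = 1277.7500
R_c = M/A = 1277.7500/207.6250 = 6.1541 mm
θ = 37° = 0.645772 rad
V = θ·R_c·A = 0.645772·6.1541·207.6250 = 825.135 mm³

Volume = 825.135 mm³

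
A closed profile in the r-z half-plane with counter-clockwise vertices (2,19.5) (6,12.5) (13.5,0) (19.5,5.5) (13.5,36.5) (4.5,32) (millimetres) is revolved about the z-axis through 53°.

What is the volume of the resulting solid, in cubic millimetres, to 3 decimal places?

Profile (r,z), 6 vertices: (2,19.5) (6,12.5) (13.5,0) (19.5,5.5) (13.5,36.5) (4.5,32)
edge 0: (2,19.5)→(6,12.5)  cross = 2·12.5 − 6·19.5 = -92.0000; (r_i+r_j)·cross = 8·-92.0000 = -736.0000
edge 1: (6,12.5)→(13.5,0)  cross = 6·0 − 13.5·12.5 = -168.7500; (r_i+r_j)·cross = 19.5·-168.7500 = -3290.6250
edge 2: (13.5,0)→(19.5,5.5)  cross = 13.5·5.5 − 19.5·0 = 74.2500; (r_i+r_j)·cross = 33·74.2500 = 2450.2500
edge 3: (19.5,5.5)→(13.5,36.5)  cross = 19.5·36.5 − 13.5·5.5 = 637.5000; (r_i+r_j)·cross = 33·637.5000 = 21037.5000
edge 4: (13.5,36.5)→(4.5,32)  cross = 13.5·32 − 4.5·36.5 = 267.7500; (r_i+r_j)·cross = 18·267.7500 = 4819.5000
edge 5: (4.5,32)→(2,19.5)  cross = 4.5·19.5 − 2·32 = 23.7500; (r_i+r_j)·cross = 6.5·23.7500 = 154.3750
Σcross = 742.5000 → A = |Σcross|/2 = 371.2500 mm²
Σ(r_i+r_j)·cross = 24435.0000 → first moment M = |Σ|/6 = 4072.5000
R_c = M/A = 4072.5000/371.2500 = 10.9697 mm
θ = 53° = 0.925025 rad
V = θ·R_c·A = 0.925025·10.9697·371.2500 = 3767.162 mm³

Volume = 3767.162 mm³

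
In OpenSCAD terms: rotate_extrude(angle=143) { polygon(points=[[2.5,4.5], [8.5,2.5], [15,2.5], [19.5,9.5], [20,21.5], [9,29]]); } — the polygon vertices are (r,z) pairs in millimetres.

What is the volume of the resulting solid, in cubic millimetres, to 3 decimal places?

Profile (r,z), 6 vertices: (2.5,4.5) (8.5,2.5) (15,2.5) (19.5,9.5) (20,21.5) (9,29)
edge 0: (2.5,4.5)→(8.5,2.5)  cross = 2.5·2.5 − 8.5·4.5 = -32.0000; (r_i+r_j)·cross = 11·-32.0000 = -352.0000
edge 1: (8.5,2.5)→(15,2.5)  cross = 8.5·2.5 − 15·2.5 = -16.2500; (r_i+r_j)·cross = 23.5·-16.2500 = -381.8750
edge 2: (15,2.5)→(19.5,9.5)  cross = 15·9.5 − 19.5·2.5 = 93.7500; (r_i+r_j)·cross = 34.5·93.7500 = 3234.3750
edge 3: (19.5,9.5)→(20,21.5)  cross = 19.5·21.5 − 20·9.5 = 229.2500; (r_i+r_j)·cross = 39.5·229.2500 = 9055.3750
edge 4: (20,21.5)→(9,29)  cross = 20·29 − 9·21.5 = 386.5000; (r_i+r_j)·cross = 29·386.5000 = 11208.5000
edge 5: (9,29)→(2.5,4.5)  cross = 9·4.5 − 2.5·29 = -32.0000; (r_i+r_j)·cross = 11.5·-32.0000 = -368.0000
Σcross = 629.2500 → A = |Σcross|/2 = 314.6250 mm²
Σ(r_i+r_j)·cross = 22396.3750 → first moment M = |Σ|/6 = 3732.7292
R_c = M/A = 3732.7292/314.6250 = 11.8641 mm
θ = 143° = 2.495821 rad
V = θ·R_c·A = 2.495821·11.8641·314.6250 = 9316.223 mm³

Volume = 9316.223 mm³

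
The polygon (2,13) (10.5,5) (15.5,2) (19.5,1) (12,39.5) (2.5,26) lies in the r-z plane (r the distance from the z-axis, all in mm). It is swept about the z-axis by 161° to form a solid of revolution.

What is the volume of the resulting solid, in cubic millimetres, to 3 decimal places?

Profile (r,z), 6 vertices: (2,13) (10.5,5) (15.5,2) (19.5,1) (12,39.5) (2.5,26)
edge 0: (2,13)→(10.5,5)  cross = 2·5 − 10.5·13 = -126.5000; (r_i+r_j)·cross = 12.5·-126.5000 = -1581.2500
edge 1: (10.5,5)→(15.5,2)  cross = 10.5·2 − 15.5·5 = -56.5000; (r_i+r_j)·cross = 26·-56.5000 = -1469.0000
edge 2: (15.5,2)→(19.5,1)  cross = 15.5·1 − 19.5·2 = -23.5000; (r_i+r_j)·cross = 35·-23.5000 = -822.5000
edge 3: (19.5,1)→(12,39.5)  cross = 19.5·39.5 − 12·1 = 758.2500; (r_i+r_j)·cross = 31.5·758.2500 = 23884.8750
edge 4: (12,39.5)→(2.5,26)  cross = 12·26 − 2.5·39.5 = 213.2500; (r_i+r_j)·cross = 14.5·213.2500 = 3092.1250
edge 5: (2.5,26)→(2,13)  cross = 2.5·13 − 2·26 = -19.5000; (r_i+r_j)·cross = 4.5·-19.5000 = -87.7500
Σcross = 745.5000 → A = |Σcross|/2 = 372.7500 mm²
Σ(r_i+r_j)·cross = 23016.5000 → first moment M = |Σ|/6 = 3836.0833
R_c = M/A = 3836.0833/372.7500 = 10.2913 mm
θ = 161° = 2.809980 rad
V = θ·R_c·A = 2.809980·10.2913·372.7500 = 10779.318 mm³

Volume = 10779.318 mm³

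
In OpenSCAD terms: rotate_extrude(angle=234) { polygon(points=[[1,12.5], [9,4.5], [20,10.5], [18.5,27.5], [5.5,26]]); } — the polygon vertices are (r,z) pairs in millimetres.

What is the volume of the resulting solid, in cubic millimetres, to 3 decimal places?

Volume = 14252.555 mm³

Profile (r,z), 5 vertices: (1,12.5) (9,4.5) (20,10.5) (18.5,27.5) (5.5,26)
edge 0: (1,12.5)→(9,4.5)  cross = 1·4.5 − 9·12.5 = -108.0000; (r_i+r_j)·cross = 10·-108.0000 = -1080.0000
edge 1: (9,4.5)→(20,10.5)  cross = 9·10.5 − 20·4.5 = 4.5000; (r_i+r_j)·cross = 29·4.5000 = 130.5000
edge 2: (20,10.5)→(18.5,27.5)  cross = 20·27.5 − 18.5·10.5 = 355.7500; (r_i+r_j)·cross = 38.5·355.7500 = 13696.3750
edge 3: (18.5,27.5)→(5.5,26)  cross = 18.5·26 − 5.5·27.5 = 329.7500; (r_i+r_j)·cross = 24·329.7500 = 7914.0000
edge 4: (5.5,26)→(1,12.5)  cross = 5.5·12.5 − 1·26 = 42.7500; (r_i+r_j)·cross = 6.5·42.7500 = 277.8750
Σcross = 624.7500 → A = |Σcross|/2 = 312.3750 mm²
Σ(r_i+r_j)·cross = 20938.7500 → first moment M = |Σ|/6 = 3489.7917
R_c = M/A = 3489.7917/312.3750 = 11.1718 mm
θ = 234° = 4.084070 rad
V = θ·R_c·A = 4.084070·11.1718·312.3750 = 14252.555 mm³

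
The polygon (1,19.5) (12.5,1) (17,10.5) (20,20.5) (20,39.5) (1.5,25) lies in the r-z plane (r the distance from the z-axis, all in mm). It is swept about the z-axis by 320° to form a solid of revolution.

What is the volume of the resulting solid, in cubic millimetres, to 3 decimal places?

Volume = 27836.373 mm³

Profile (r,z), 6 vertices: (1,19.5) (12.5,1) (17,10.5) (20,20.5) (20,39.5) (1.5,25)
edge 0: (1,19.5)→(12.5,1)  cross = 1·1 − 12.5·19.5 = -242.7500; (r_i+r_j)·cross = 13.5·-242.7500 = -3277.1250
edge 1: (12.5,1)→(17,10.5)  cross = 12.5·10.5 − 17·1 = 114.2500; (r_i+r_j)·cross = 29.5·114.2500 = 3370.3750
edge 2: (17,10.5)→(20,20.5)  cross = 17·20.5 − 20·10.5 = 138.5000; (r_i+r_j)·cross = 37·138.5000 = 5124.5000
edge 3: (20,20.5)→(20,39.5)  cross = 20·39.5 − 20·20.5 = 380.0000; (r_i+r_j)·cross = 40·380.0000 = 15200.0000
edge 4: (20,39.5)→(1.5,25)  cross = 20·25 − 1.5·39.5 = 440.7500; (r_i+r_j)·cross = 21.5·440.7500 = 9476.1250
edge 5: (1.5,25)→(1,19.5)  cross = 1.5·19.5 − 1·25 = 4.2500; (r_i+r_j)·cross = 2.5·4.2500 = 10.6250
Σcross = 835.0000 → A = |Σcross|/2 = 417.5000 mm²
Σ(r_i+r_j)·cross = 29904.5000 → first moment M = |Σ|/6 = 4984.0833
R_c = M/A = 4984.0833/417.5000 = 11.9379 mm
θ = 320° = 5.585054 rad
V = θ·R_c·A = 5.585054·11.9379·417.5000 = 27836.373 mm³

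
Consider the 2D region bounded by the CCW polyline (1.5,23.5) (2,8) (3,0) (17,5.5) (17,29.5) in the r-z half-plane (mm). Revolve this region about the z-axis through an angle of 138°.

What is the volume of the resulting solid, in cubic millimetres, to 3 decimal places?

Volume = 8241.923 mm³

Profile (r,z), 5 vertices: (1.5,23.5) (2,8) (3,0) (17,5.5) (17,29.5)
edge 0: (1.5,23.5)→(2,8)  cross = 1.5·8 − 2·23.5 = -35.0000; (r_i+r_j)·cross = 3.5·-35.0000 = -122.5000
edge 1: (2,8)→(3,0)  cross = 2·0 − 3·8 = -24.0000; (r_i+r_j)·cross = 5·-24.0000 = -120.0000
edge 2: (3,0)→(17,5.5)  cross = 3·5.5 − 17·0 = 16.5000; (r_i+r_j)·cross = 20·16.5000 = 330.0000
edge 3: (17,5.5)→(17,29.5)  cross = 17·29.5 − 17·5.5 = 408.0000; (r_i+r_j)·cross = 34·408.0000 = 13872.0000
edge 4: (17,29.5)→(1.5,23.5)  cross = 17·23.5 − 1.5·29.5 = 355.2500; (r_i+r_j)·cross = 18.5·355.2500 = 6572.1250
Σcross = 720.7500 → A = |Σcross|/2 = 360.3750 mm²
Σ(r_i+r_j)·cross = 20531.6250 → first moment M = |Σ|/6 = 3421.9375
R_c = M/A = 3421.9375/360.3750 = 9.4955 mm
θ = 138° = 2.408554 rad
V = θ·R_c·A = 2.408554·9.4955·360.3750 = 8241.923 mm³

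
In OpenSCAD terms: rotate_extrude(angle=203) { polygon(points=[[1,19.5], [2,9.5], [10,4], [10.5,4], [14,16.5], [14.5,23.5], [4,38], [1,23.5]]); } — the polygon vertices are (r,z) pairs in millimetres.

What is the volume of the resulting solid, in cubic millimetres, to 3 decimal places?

Volume = 7666.797 mm³

Profile (r,z), 8 vertices: (1,19.5) (2,9.5) (10,4) (10.5,4) (14,16.5) (14.5,23.5) (4,38) (1,23.5)
edge 0: (1,19.5)→(2,9.5)  cross = 1·9.5 − 2·19.5 = -29.5000; (r_i+r_j)·cross = 3·-29.5000 = -88.5000
edge 1: (2,9.5)→(10,4)  cross = 2·4 − 10·9.5 = -87.0000; (r_i+r_j)·cross = 12·-87.0000 = -1044.0000
edge 2: (10,4)→(10.5,4)  cross = 10·4 − 10.5·4 = -2.0000; (r_i+r_j)·cross = 20.5·-2.0000 = -41.0000
edge 3: (10.5,4)→(14,16.5)  cross = 10.5·16.5 − 14·4 = 117.2500; (r_i+r_j)·cross = 24.5·117.2500 = 2872.6250
edge 4: (14,16.5)→(14.5,23.5)  cross = 14·23.5 − 14.5·16.5 = 89.7500; (r_i+r_j)·cross = 28.5·89.7500 = 2557.8750
edge 5: (14.5,23.5)→(4,38)  cross = 14.5·38 − 4·23.5 = 457.0000; (r_i+r_j)·cross = 18.5·457.0000 = 8454.5000
edge 6: (4,38)→(1,23.5)  cross = 4·23.5 − 1·38 = 56.0000; (r_i+r_j)·cross = 5·56.0000 = 280.0000
edge 7: (1,23.5)→(1,19.5)  cross = 1·19.5 − 1·23.5 = -4.0000; (r_i+r_j)·cross = 2·-4.0000 = -8.0000
Σcross = 597.5000 → A = |Σcross|/2 = 298.7500 mm²
Σ(r_i+r_j)·cross = 12983.5000 → first moment M = |Σ|/6 = 2163.9167
R_c = M/A = 2163.9167/298.7500 = 7.2432 mm
θ = 203° = 3.543018 rad
V = θ·R_c·A = 3.543018·7.2432·298.7500 = 7666.797 mm³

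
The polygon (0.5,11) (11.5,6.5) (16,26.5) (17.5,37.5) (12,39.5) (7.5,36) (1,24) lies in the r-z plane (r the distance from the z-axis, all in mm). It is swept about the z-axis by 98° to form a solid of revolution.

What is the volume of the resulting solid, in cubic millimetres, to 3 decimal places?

Profile (r,z), 7 vertices: (0.5,11) (11.5,6.5) (16,26.5) (17.5,37.5) (12,39.5) (7.5,36) (1,24)
edge 0: (0.5,11)→(11.5,6.5)  cross = 0.5·6.5 − 11.5·11 = -123.2500; (r_i+r_j)·cross = 12·-123.2500 = -1479.0000
edge 1: (11.5,6.5)→(16,26.5)  cross = 11.5·26.5 − 16·6.5 = 200.7500; (r_i+r_j)·cross = 27.5·200.7500 = 5520.6250
edge 2: (16,26.5)→(17.5,37.5)  cross = 16·37.5 − 17.5·26.5 = 136.2500; (r_i+r_j)·cross = 33.5·136.2500 = 4564.3750
edge 3: (17.5,37.5)→(12,39.5)  cross = 17.5·39.5 − 12·37.5 = 241.2500; (r_i+r_j)·cross = 29.5·241.2500 = 7116.8750
edge 4: (12,39.5)→(7.5,36)  cross = 12·36 − 7.5·39.5 = 135.7500; (r_i+r_j)·cross = 19.5·135.7500 = 2647.1250
edge 5: (7.5,36)→(1,24)  cross = 7.5·24 − 1·36 = 144.0000; (r_i+r_j)·cross = 8.5·144.0000 = 1224.0000
edge 6: (1,24)→(0.5,11)  cross = 1·11 − 0.5·24 = -1.0000; (r_i+r_j)·cross = 1.5·-1.0000 = -1.5000
Σcross = 733.7500 → A = |Σcross|/2 = 366.8750 mm²
Σ(r_i+r_j)·cross = 19592.5000 → first moment M = |Σ|/6 = 3265.4167
R_c = M/A = 3265.4167/366.8750 = 8.9006 mm
θ = 98° = 1.710423 rad
V = θ·R_c·A = 1.710423·8.9006·366.8750 = 5585.243 mm³

Volume = 5585.243 mm³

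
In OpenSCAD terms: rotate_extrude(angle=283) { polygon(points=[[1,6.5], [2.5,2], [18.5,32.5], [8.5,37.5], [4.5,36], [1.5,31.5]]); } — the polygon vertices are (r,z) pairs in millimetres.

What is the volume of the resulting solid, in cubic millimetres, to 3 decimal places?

Profile (r,z), 6 vertices: (1,6.5) (2.5,2) (18.5,32.5) (8.5,37.5) (4.5,36) (1.5,31.5)
edge 0: (1,6.5)→(2.5,2)  cross = 1·2 − 2.5·6.5 = -14.2500; (r_i+r_j)·cross = 3.5·-14.2500 = -49.8750
edge 1: (2.5,2)→(18.5,32.5)  cross = 2.5·32.5 − 18.5·2 = 44.2500; (r_i+r_j)·cross = 21·44.2500 = 929.2500
edge 2: (18.5,32.5)→(8.5,37.5)  cross = 18.5·37.5 − 8.5·32.5 = 417.5000; (r_i+r_j)·cross = 27·417.5000 = 11272.5000
edge 3: (8.5,37.5)→(4.5,36)  cross = 8.5·36 − 4.5·37.5 = 137.2500; (r_i+r_j)·cross = 13·137.2500 = 1784.2500
edge 4: (4.5,36)→(1.5,31.5)  cross = 4.5·31.5 − 1.5·36 = 87.7500; (r_i+r_j)·cross = 6·87.7500 = 526.5000
edge 5: (1.5,31.5)→(1,6.5)  cross = 1.5·6.5 − 1·31.5 = -21.7500; (r_i+r_j)·cross = 2.5·-21.7500 = -54.3750
Σcross = 650.7500 → A = |Σcross|/2 = 325.3750 mm²
Σ(r_i+r_j)·cross = 14408.2500 → first moment M = |Σ|/6 = 2401.3750
R_c = M/A = 2401.3750/325.3750 = 7.3803 mm
θ = 283° = 4.939282 rad
V = θ·R_c·A = 4.939282·7.3803·325.3750 = 11861.068 mm³

Volume = 11861.068 mm³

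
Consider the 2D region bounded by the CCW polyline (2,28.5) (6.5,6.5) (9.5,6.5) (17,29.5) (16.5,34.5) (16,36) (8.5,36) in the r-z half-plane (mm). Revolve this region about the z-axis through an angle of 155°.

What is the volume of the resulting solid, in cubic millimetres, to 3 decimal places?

Volume = 7138.055 mm³

Profile (r,z), 7 vertices: (2,28.5) (6.5,6.5) (9.5,6.5) (17,29.5) (16.5,34.5) (16,36) (8.5,36)
edge 0: (2,28.5)→(6.5,6.5)  cross = 2·6.5 − 6.5·28.5 = -172.2500; (r_i+r_j)·cross = 8.5·-172.2500 = -1464.1250
edge 1: (6.5,6.5)→(9.5,6.5)  cross = 6.5·6.5 − 9.5·6.5 = -19.5000; (r_i+r_j)·cross = 16·-19.5000 = -312.0000
edge 2: (9.5,6.5)→(17,29.5)  cross = 9.5·29.5 − 17·6.5 = 169.7500; (r_i+r_j)·cross = 26.5·169.7500 = 4498.3750
edge 3: (17,29.5)→(16.5,34.5)  cross = 17·34.5 − 16.5·29.5 = 99.7500; (r_i+r_j)·cross = 33.5·99.7500 = 3341.6250
edge 4: (16.5,34.5)→(16,36)  cross = 16.5·36 − 16·34.5 = 42.0000; (r_i+r_j)·cross = 32.5·42.0000 = 1365.0000
edge 5: (16,36)→(8.5,36)  cross = 16·36 − 8.5·36 = 270.0000; (r_i+r_j)·cross = 24.5·270.0000 = 6615.0000
edge 6: (8.5,36)→(2,28.5)  cross = 8.5·28.5 − 2·36 = 170.2500; (r_i+r_j)·cross = 10.5·170.2500 = 1787.6250
Σcross = 560.0000 → A = |Σcross|/2 = 280.0000 mm²
Σ(r_i+r_j)·cross = 15831.5000 → first moment M = |Σ|/6 = 2638.5833
R_c = M/A = 2638.5833/280.0000 = 9.4235 mm
θ = 155° = 2.705260 rad
V = θ·R_c·A = 2.705260·9.4235·280.0000 = 7138.055 mm³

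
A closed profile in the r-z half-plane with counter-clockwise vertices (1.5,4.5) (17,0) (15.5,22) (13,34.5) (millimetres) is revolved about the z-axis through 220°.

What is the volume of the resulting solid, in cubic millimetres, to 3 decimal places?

Volume = 11472.456 mm³

Profile (r,z), 4 vertices: (1.5,4.5) (17,0) (15.5,22) (13,34.5)
edge 0: (1.5,4.5)→(17,0)  cross = 1.5·0 − 17·4.5 = -76.5000; (r_i+r_j)·cross = 18.5·-76.5000 = -1415.2500
edge 1: (17,0)→(15.5,22)  cross = 17·22 − 15.5·0 = 374.0000; (r_i+r_j)·cross = 32.5·374.0000 = 12155.0000
edge 2: (15.5,22)→(13,34.5)  cross = 15.5·34.5 − 13·22 = 248.7500; (r_i+r_j)·cross = 28.5·248.7500 = 7089.3750
edge 3: (13,34.5)→(1.5,4.5)  cross = 13·4.5 − 1.5·34.5 = 6.7500; (r_i+r_j)·cross = 14.5·6.7500 = 97.8750
Σcross = 553.0000 → A = |Σcross|/2 = 276.5000 mm²
Σ(r_i+r_j)·cross = 17927.0000 → first moment M = |Σ|/6 = 2987.8333
R_c = M/A = 2987.8333/276.5000 = 10.8059 mm
θ = 220° = 3.839724 rad
V = θ·R_c·A = 3.839724·10.8059·276.5000 = 11472.456 mm³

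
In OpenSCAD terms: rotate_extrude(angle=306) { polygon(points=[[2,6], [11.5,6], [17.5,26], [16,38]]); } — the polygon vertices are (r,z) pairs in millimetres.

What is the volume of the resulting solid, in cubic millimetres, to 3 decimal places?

Volume = 12068.219 mm³

Profile (r,z), 4 vertices: (2,6) (11.5,6) (17.5,26) (16,38)
edge 0: (2,6)→(11.5,6)  cross = 2·6 − 11.5·6 = -57.0000; (r_i+r_j)·cross = 13.5·-57.0000 = -769.5000
edge 1: (11.5,6)→(17.5,26)  cross = 11.5·26 − 17.5·6 = 194.0000; (r_i+r_j)·cross = 29·194.0000 = 5626.0000
edge 2: (17.5,26)→(16,38)  cross = 17.5·38 − 16·26 = 249.0000; (r_i+r_j)·cross = 33.5·249.0000 = 8341.5000
edge 3: (16,38)→(2,6)  cross = 16·6 − 2·38 = 20.0000; (r_i+r_j)·cross = 18·20.0000 = 360.0000
Σcross = 406.0000 → A = |Σcross|/2 = 203.0000 mm²
Σ(r_i+r_j)·cross = 13558.0000 → first moment M = |Σ|/6 = 2259.6667
R_c = M/A = 2259.6667/203.0000 = 11.1314 mm
θ = 306° = 5.340708 rad
V = θ·R_c·A = 5.340708·11.1314·203.0000 = 12068.219 mm³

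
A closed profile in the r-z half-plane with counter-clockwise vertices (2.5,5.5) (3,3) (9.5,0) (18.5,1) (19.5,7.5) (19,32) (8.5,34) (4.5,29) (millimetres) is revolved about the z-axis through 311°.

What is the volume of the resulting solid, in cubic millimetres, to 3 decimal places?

Volume = 30845.141 mm³

Profile (r,z), 8 vertices: (2.5,5.5) (3,3) (9.5,0) (18.5,1) (19.5,7.5) (19,32) (8.5,34) (4.5,29)
edge 0: (2.5,5.5)→(3,3)  cross = 2.5·3 − 3·5.5 = -9.0000; (r_i+r_j)·cross = 5.5·-9.0000 = -49.5000
edge 1: (3,3)→(9.5,0)  cross = 3·0 − 9.5·3 = -28.5000; (r_i+r_j)·cross = 12.5·-28.5000 = -356.2500
edge 2: (9.5,0)→(18.5,1)  cross = 9.5·1 − 18.5·0 = 9.5000; (r_i+r_j)·cross = 28·9.5000 = 266.0000
edge 3: (18.5,1)→(19.5,7.5)  cross = 18.5·7.5 − 19.5·1 = 119.2500; (r_i+r_j)·cross = 38·119.2500 = 4531.5000
edge 4: (19.5,7.5)→(19,32)  cross = 19.5·32 − 19·7.5 = 481.5000; (r_i+r_j)·cross = 38.5·481.5000 = 18537.7500
edge 5: (19,32)→(8.5,34)  cross = 19·34 − 8.5·32 = 374.0000; (r_i+r_j)·cross = 27.5·374.0000 = 10285.0000
edge 6: (8.5,34)→(4.5,29)  cross = 8.5·29 − 4.5·34 = 93.5000; (r_i+r_j)·cross = 13·93.5000 = 1215.5000
edge 7: (4.5,29)→(2.5,5.5)  cross = 4.5·5.5 − 2.5·29 = -47.7500; (r_i+r_j)·cross = 7·-47.7500 = -334.2500
Σcross = 992.5000 → A = |Σcross|/2 = 496.2500 mm²
Σ(r_i+r_j)·cross = 34095.7500 → first moment M = |Σ|/6 = 5682.6250
R_c = M/A = 5682.6250/496.2500 = 11.4511 mm
θ = 311° = 5.427974 rad
V = θ·R_c·A = 5.427974·11.4511·496.2500 = 30845.141 mm³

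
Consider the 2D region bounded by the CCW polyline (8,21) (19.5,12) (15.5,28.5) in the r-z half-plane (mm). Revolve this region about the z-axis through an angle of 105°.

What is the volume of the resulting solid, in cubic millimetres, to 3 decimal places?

Volume = 2019.291 mm³

Profile (r,z), 3 vertices: (8,21) (19.5,12) (15.5,28.5)
edge 0: (8,21)→(19.5,12)  cross = 8·12 − 19.5·21 = -313.5000; (r_i+r_j)·cross = 27.5·-313.5000 = -8621.2500
edge 1: (19.5,12)→(15.5,28.5)  cross = 19.5·28.5 − 15.5·12 = 369.7500; (r_i+r_j)·cross = 35·369.7500 = 12941.2500
edge 2: (15.5,28.5)→(8,21)  cross = 15.5·21 − 8·28.5 = 97.5000; (r_i+r_j)·cross = 23.5·97.5000 = 2291.2500
Σcross = 153.7500 → A = |Σcross|/2 = 76.8750 mm²
Σ(r_i+r_j)·cross = 6611.2500 → first moment M = |Σ|/6 = 1101.8750
R_c = M/A = 1101.8750/76.8750 = 14.3333 mm
θ = 105° = 1.832596 rad
V = θ·R_c·A = 1.832596·14.3333·76.8750 = 2019.291 mm³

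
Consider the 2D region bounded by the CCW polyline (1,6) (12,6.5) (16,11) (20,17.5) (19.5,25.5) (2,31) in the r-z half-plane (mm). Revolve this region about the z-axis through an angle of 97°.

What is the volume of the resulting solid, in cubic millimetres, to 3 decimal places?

Volume = 5812.916 mm³

Profile (r,z), 6 vertices: (1,6) (12,6.5) (16,11) (20,17.5) (19.5,25.5) (2,31)
edge 0: (1,6)→(12,6.5)  cross = 1·6.5 − 12·6 = -65.5000; (r_i+r_j)·cross = 13·-65.5000 = -851.5000
edge 1: (12,6.5)→(16,11)  cross = 12·11 − 16·6.5 = 28.0000; (r_i+r_j)·cross = 28·28.0000 = 784.0000
edge 2: (16,11)→(20,17.5)  cross = 16·17.5 − 20·11 = 60.0000; (r_i+r_j)·cross = 36·60.0000 = 2160.0000
edge 3: (20,17.5)→(19.5,25.5)  cross = 20·25.5 − 19.5·17.5 = 168.7500; (r_i+r_j)·cross = 39.5·168.7500 = 6665.6250
edge 4: (19.5,25.5)→(2,31)  cross = 19.5·31 − 2·25.5 = 553.5000; (r_i+r_j)·cross = 21.5·553.5000 = 11900.2500
edge 5: (2,31)→(1,6)  cross = 2·6 − 1·31 = -19.0000; (r_i+r_j)·cross = 3·-19.0000 = -57.0000
Σcross = 725.7500 → A = |Σcross|/2 = 362.8750 mm²
Σ(r_i+r_j)·cross = 20601.3750 → first moment M = |Σ|/6 = 3433.5625
R_c = M/A = 3433.5625/362.8750 = 9.4621 mm
θ = 97° = 1.692969 rad
V = θ·R_c·A = 1.692969·9.4621·362.8750 = 5812.916 mm³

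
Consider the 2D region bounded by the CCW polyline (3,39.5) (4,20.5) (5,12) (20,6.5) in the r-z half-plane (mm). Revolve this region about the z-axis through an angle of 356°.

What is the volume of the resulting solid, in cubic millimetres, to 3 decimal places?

Volume = 11772.269 mm³

Profile (r,z), 4 vertices: (3,39.5) (4,20.5) (5,12) (20,6.5)
edge 0: (3,39.5)→(4,20.5)  cross = 3·20.5 − 4·39.5 = -96.5000; (r_i+r_j)·cross = 7·-96.5000 = -675.5000
edge 1: (4,20.5)→(5,12)  cross = 4·12 − 5·20.5 = -54.5000; (r_i+r_j)·cross = 9·-54.5000 = -490.5000
edge 2: (5,12)→(20,6.5)  cross = 5·6.5 − 20·12 = -207.5000; (r_i+r_j)·cross = 25·-207.5000 = -5187.5000
edge 3: (20,6.5)→(3,39.5)  cross = 20·39.5 − 3·6.5 = 770.5000; (r_i+r_j)·cross = 23·770.5000 = 17721.5000
Σcross = 412.0000 → A = |Σcross|/2 = 206.0000 mm²
Σ(r_i+r_j)·cross = 11368.0000 → first moment M = |Σ|/6 = 1894.6667
R_c = M/A = 1894.6667/206.0000 = 9.1974 mm
θ = 356° = 6.213372 rad
V = θ·R_c·A = 6.213372·9.1974·206.0000 = 11772.269 mm³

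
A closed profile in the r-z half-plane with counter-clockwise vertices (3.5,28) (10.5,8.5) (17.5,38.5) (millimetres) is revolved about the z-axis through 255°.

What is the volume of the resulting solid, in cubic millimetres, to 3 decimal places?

Profile (r,z), 3 vertices: (3.5,28) (10.5,8.5) (17.5,38.5)
edge 0: (3.5,28)→(10.5,8.5)  cross = 3.5·8.5 − 10.5·28 = -264.2500; (r_i+r_j)·cross = 14·-264.2500 = -3699.5000
edge 1: (10.5,8.5)→(17.5,38.5)  cross = 10.5·38.5 − 17.5·8.5 = 255.5000; (r_i+r_j)·cross = 28·255.5000 = 7154.0000
edge 2: (17.5,38.5)→(3.5,28)  cross = 17.5·28 − 3.5·38.5 = 355.2500; (r_i+r_j)·cross = 21·355.2500 = 7460.2500
Σcross = 346.5000 → A = |Σcross|/2 = 173.2500 mm²
Σ(r_i+r_j)·cross = 10914.7500 → first moment M = |Σ|/6 = 1819.1250
R_c = M/A = 1819.1250/173.2500 = 10.5000 mm
θ = 255° = 4.450590 rad
V = θ·R_c·A = 4.450590·10.5000·173.2500 = 8096.179 mm³

Volume = 8096.179 mm³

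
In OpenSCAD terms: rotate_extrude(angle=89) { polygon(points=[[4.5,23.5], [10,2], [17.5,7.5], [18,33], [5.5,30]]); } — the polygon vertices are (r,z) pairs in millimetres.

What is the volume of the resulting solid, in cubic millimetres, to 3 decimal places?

Volume = 5669.443 mm³

Profile (r,z), 5 vertices: (4.5,23.5) (10,2) (17.5,7.5) (18,33) (5.5,30)
edge 0: (4.5,23.5)→(10,2)  cross = 4.5·2 − 10·23.5 = -226.0000; (r_i+r_j)·cross = 14.5·-226.0000 = -3277.0000
edge 1: (10,2)→(17.5,7.5)  cross = 10·7.5 − 17.5·2 = 40.0000; (r_i+r_j)·cross = 27.5·40.0000 = 1100.0000
edge 2: (17.5,7.5)→(18,33)  cross = 17.5·33 − 18·7.5 = 442.5000; (r_i+r_j)·cross = 35.5·442.5000 = 15708.7500
edge 3: (18,33)→(5.5,30)  cross = 18·30 − 5.5·33 = 358.5000; (r_i+r_j)·cross = 23.5·358.5000 = 8424.7500
edge 4: (5.5,30)→(4.5,23.5)  cross = 5.5·23.5 − 4.5·30 = -5.7500; (r_i+r_j)·cross = 10·-5.7500 = -57.5000
Σcross = 609.2500 → A = |Σcross|/2 = 304.6250 mm²
Σ(r_i+r_j)·cross = 21899.0000 → first moment M = |Σ|/6 = 3649.8333
R_c = M/A = 3649.8333/304.6250 = 11.9814 mm
θ = 89° = 1.553343 rad
V = θ·R_c·A = 1.553343·11.9814·304.6250 = 5669.443 mm³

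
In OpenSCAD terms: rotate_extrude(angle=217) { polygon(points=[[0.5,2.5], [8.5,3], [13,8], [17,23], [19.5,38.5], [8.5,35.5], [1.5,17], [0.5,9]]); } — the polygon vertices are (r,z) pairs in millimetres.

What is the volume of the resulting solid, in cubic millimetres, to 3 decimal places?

Volume = 15145.671 mm³

Profile (r,z), 8 vertices: (0.5,2.5) (8.5,3) (13,8) (17,23) (19.5,38.5) (8.5,35.5) (1.5,17) (0.5,9)
edge 0: (0.5,2.5)→(8.5,3)  cross = 0.5·3 − 8.5·2.5 = -19.7500; (r_i+r_j)·cross = 9·-19.7500 = -177.7500
edge 1: (8.5,3)→(13,8)  cross = 8.5·8 − 13·3 = 29.0000; (r_i+r_j)·cross = 21.5·29.0000 = 623.5000
edge 2: (13,8)→(17,23)  cross = 13·23 − 17·8 = 163.0000; (r_i+r_j)·cross = 30·163.0000 = 4890.0000
edge 3: (17,23)→(19.5,38.5)  cross = 17·38.5 − 19.5·23 = 206.0000; (r_i+r_j)·cross = 36.5·206.0000 = 7519.0000
edge 4: (19.5,38.5)→(8.5,35.5)  cross = 19.5·35.5 − 8.5·38.5 = 365.0000; (r_i+r_j)·cross = 28·365.0000 = 10220.0000
edge 5: (8.5,35.5)→(1.5,17)  cross = 8.5·17 − 1.5·35.5 = 91.2500; (r_i+r_j)·cross = 10·91.2500 = 912.5000
edge 6: (1.5,17)→(0.5,9)  cross = 1.5·9 − 0.5·17 = 5.0000; (r_i+r_j)·cross = 2·5.0000 = 10.0000
edge 7: (0.5,9)→(0.5,2.5)  cross = 0.5·2.5 − 0.5·9 = -3.2500; (r_i+r_j)·cross = 1·-3.2500 = -3.2500
Σcross = 836.2500 → A = |Σcross|/2 = 418.1250 mm²
Σ(r_i+r_j)·cross = 23994.0000 → first moment M = |Σ|/6 = 3999.0000
R_c = M/A = 3999.0000/418.1250 = 9.5641 mm
θ = 217° = 3.787364 rad
V = θ·R_c·A = 3.787364·9.5641·418.1250 = 15145.671 mm³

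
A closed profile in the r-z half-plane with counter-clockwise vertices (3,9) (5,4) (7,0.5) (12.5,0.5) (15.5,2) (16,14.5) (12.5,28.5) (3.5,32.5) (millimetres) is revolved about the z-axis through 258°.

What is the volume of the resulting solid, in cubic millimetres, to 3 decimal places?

Profile (r,z), 8 vertices: (3,9) (5,4) (7,0.5) (12.5,0.5) (15.5,2) (16,14.5) (12.5,28.5) (3.5,32.5)
edge 0: (3,9)→(5,4)  cross = 3·4 − 5·9 = -33.0000; (r_i+r_j)·cross = 8·-33.0000 = -264.0000
edge 1: (5,4)→(7,0.5)  cross = 5·0.5 − 7·4 = -25.5000; (r_i+r_j)·cross = 12·-25.5000 = -306.0000
edge 2: (7,0.5)→(12.5,0.5)  cross = 7·0.5 − 12.5·0.5 = -2.7500; (r_i+r_j)·cross = 19.5·-2.7500 = -53.6250
edge 3: (12.5,0.5)→(15.5,2)  cross = 12.5·2 − 15.5·0.5 = 17.2500; (r_i+r_j)·cross = 28·17.2500 = 483.0000
edge 4: (15.5,2)→(16,14.5)  cross = 15.5·14.5 − 16·2 = 192.7500; (r_i+r_j)·cross = 31.5·192.7500 = 6071.6250
edge 5: (16,14.5)→(12.5,28.5)  cross = 16·28.5 − 12.5·14.5 = 274.7500; (r_i+r_j)·cross = 28.5·274.7500 = 7830.3750
edge 6: (12.5,28.5)→(3.5,32.5)  cross = 12.5·32.5 − 3.5·28.5 = 306.5000; (r_i+r_j)·cross = 16·306.5000 = 4904.0000
edge 7: (3.5,32.5)→(3,9)  cross = 3.5·9 − 3·32.5 = -66.0000; (r_i+r_j)·cross = 6.5·-66.0000 = -429.0000
Σcross = 664.0000 → A = |Σcross|/2 = 332.0000 mm²
Σ(r_i+r_j)·cross = 18236.3750 → first moment M = |Σ|/6 = 3039.3958
R_c = M/A = 3039.3958/332.0000 = 9.1548 mm
θ = 258° = 4.502949 rad
V = θ·R_c·A = 4.502949·9.1548·332.0000 = 13686.246 mm³

Volume = 13686.246 mm³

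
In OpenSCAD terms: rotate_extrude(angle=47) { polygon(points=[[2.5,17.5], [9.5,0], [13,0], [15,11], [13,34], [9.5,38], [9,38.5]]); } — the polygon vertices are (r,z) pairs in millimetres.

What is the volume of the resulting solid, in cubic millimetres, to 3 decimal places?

Volume = 2361.965 mm³

Profile (r,z), 7 vertices: (2.5,17.5) (9.5,0) (13,0) (15,11) (13,34) (9.5,38) (9,38.5)
edge 0: (2.5,17.5)→(9.5,0)  cross = 2.5·0 − 9.5·17.5 = -166.2500; (r_i+r_j)·cross = 12·-166.2500 = -1995.0000
edge 1: (9.5,0)→(13,0)  cross = 9.5·0 − 13·0 = 0.0000; (r_i+r_j)·cross = 22.5·0.0000 = 0.0000
edge 2: (13,0)→(15,11)  cross = 13·11 − 15·0 = 143.0000; (r_i+r_j)·cross = 28·143.0000 = 4004.0000
edge 3: (15,11)→(13,34)  cross = 15·34 − 13·11 = 367.0000; (r_i+r_j)·cross = 28·367.0000 = 10276.0000
edge 4: (13,34)→(9.5,38)  cross = 13·38 − 9.5·34 = 171.0000; (r_i+r_j)·cross = 22.5·171.0000 = 3847.5000
edge 5: (9.5,38)→(9,38.5)  cross = 9.5·38.5 − 9·38 = 23.7500; (r_i+r_j)·cross = 18.5·23.7500 = 439.3750
edge 6: (9,38.5)→(2.5,17.5)  cross = 9·17.5 − 2.5·38.5 = 61.2500; (r_i+r_j)·cross = 11.5·61.2500 = 704.3750
Σcross = 599.7500 → A = |Σcross|/2 = 299.8750 mm²
Σ(r_i+r_j)·cross = 17276.2500 → first moment M = |Σ|/6 = 2879.3750
R_c = M/A = 2879.3750/299.8750 = 9.6019 mm
θ = 47° = 0.820305 rad
V = θ·R_c·A = 0.820305·9.6019·299.8750 = 2361.965 mm³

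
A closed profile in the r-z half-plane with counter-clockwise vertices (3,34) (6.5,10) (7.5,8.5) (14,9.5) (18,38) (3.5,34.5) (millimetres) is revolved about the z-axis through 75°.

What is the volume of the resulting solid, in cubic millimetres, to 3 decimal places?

Volume = 4151.075 mm³

Profile (r,z), 6 vertices: (3,34) (6.5,10) (7.5,8.5) (14,9.5) (18,38) (3.5,34.5)
edge 0: (3,34)→(6.5,10)  cross = 3·10 − 6.5·34 = -191.0000; (r_i+r_j)·cross = 9.5·-191.0000 = -1814.5000
edge 1: (6.5,10)→(7.5,8.5)  cross = 6.5·8.5 − 7.5·10 = -19.7500; (r_i+r_j)·cross = 14·-19.7500 = -276.5000
edge 2: (7.5,8.5)→(14,9.5)  cross = 7.5·9.5 − 14·8.5 = -47.7500; (r_i+r_j)·cross = 21.5·-47.7500 = -1026.6250
edge 3: (14,9.5)→(18,38)  cross = 14·38 − 18·9.5 = 361.0000; (r_i+r_j)·cross = 32·361.0000 = 11552.0000
edge 4: (18,38)→(3.5,34.5)  cross = 18·34.5 − 3.5·38 = 488.0000; (r_i+r_j)·cross = 21.5·488.0000 = 10492.0000
edge 5: (3.5,34.5)→(3,34)  cross = 3.5·34 − 3·34.5 = 15.5000; (r_i+r_j)·cross = 6.5·15.5000 = 100.7500
Σcross = 606.0000 → A = |Σcross|/2 = 303.0000 mm²
Σ(r_i+r_j)·cross = 19027.1250 → first moment M = |Σ|/6 = 3171.1875
R_c = M/A = 3171.1875/303.0000 = 10.4660 mm
θ = 75° = 1.308997 rad
V = θ·R_c·A = 1.308997·10.4660·303.0000 = 4151.075 mm³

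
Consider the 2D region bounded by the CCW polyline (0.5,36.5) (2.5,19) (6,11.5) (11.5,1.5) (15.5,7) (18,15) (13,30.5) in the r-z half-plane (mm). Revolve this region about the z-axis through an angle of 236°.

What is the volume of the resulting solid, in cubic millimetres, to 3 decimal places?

Profile (r,z), 7 vertices: (0.5,36.5) (2.5,19) (6,11.5) (11.5,1.5) (15.5,7) (18,15) (13,30.5)
edge 0: (0.5,36.5)→(2.5,19)  cross = 0.5·19 − 2.5·36.5 = -81.7500; (r_i+r_j)·cross = 3·-81.7500 = -245.2500
edge 1: (2.5,19)→(6,11.5)  cross = 2.5·11.5 − 6·19 = -85.2500; (r_i+r_j)·cross = 8.5·-85.2500 = -724.6250
edge 2: (6,11.5)→(11.5,1.5)  cross = 6·1.5 − 11.5·11.5 = -123.2500; (r_i+r_j)·cross = 17.5·-123.2500 = -2156.8750
edge 3: (11.5,1.5)→(15.5,7)  cross = 11.5·7 − 15.5·1.5 = 57.2500; (r_i+r_j)·cross = 27·57.2500 = 1545.7500
edge 4: (15.5,7)→(18,15)  cross = 15.5·15 − 18·7 = 106.5000; (r_i+r_j)·cross = 33.5·106.5000 = 3567.7500
edge 5: (18,15)→(13,30.5)  cross = 18·30.5 − 13·15 = 354.0000; (r_i+r_j)·cross = 31·354.0000 = 10974.0000
edge 6: (13,30.5)→(0.5,36.5)  cross = 13·36.5 − 0.5·30.5 = 459.2500; (r_i+r_j)·cross = 13.5·459.2500 = 6199.8750
Σcross = 686.7500 → A = |Σcross|/2 = 343.3750 mm²
Σ(r_i+r_j)·cross = 19160.6250 → first moment M = |Σ|/6 = 3193.4375
R_c = M/A = 3193.4375/343.3750 = 9.3001 mm
θ = 236° = 4.118977 rad
V = θ·R_c·A = 4.118977·9.3001·343.3750 = 13153.696 mm³

Volume = 13153.696 mm³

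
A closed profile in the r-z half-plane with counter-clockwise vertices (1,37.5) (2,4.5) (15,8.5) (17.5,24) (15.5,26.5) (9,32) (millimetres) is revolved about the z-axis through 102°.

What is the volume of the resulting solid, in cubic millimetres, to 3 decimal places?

Volume = 5396.229 mm³

Profile (r,z), 6 vertices: (1,37.5) (2,4.5) (15,8.5) (17.5,24) (15.5,26.5) (9,32)
edge 0: (1,37.5)→(2,4.5)  cross = 1·4.5 − 2·37.5 = -70.5000; (r_i+r_j)·cross = 3·-70.5000 = -211.5000
edge 1: (2,4.5)→(15,8.5)  cross = 2·8.5 − 15·4.5 = -50.5000; (r_i+r_j)·cross = 17·-50.5000 = -858.5000
edge 2: (15,8.5)→(17.5,24)  cross = 15·24 − 17.5·8.5 = 211.2500; (r_i+r_j)·cross = 32.5·211.2500 = 6865.6250
edge 3: (17.5,24)→(15.5,26.5)  cross = 17.5·26.5 − 15.5·24 = 91.7500; (r_i+r_j)·cross = 33·91.7500 = 3027.7500
edge 4: (15.5,26.5)→(9,32)  cross = 15.5·32 − 9·26.5 = 257.5000; (r_i+r_j)·cross = 24.5·257.5000 = 6308.7500
edge 5: (9,32)→(1,37.5)  cross = 9·37.5 − 1·32 = 305.5000; (r_i+r_j)·cross = 10·305.5000 = 3055.0000
Σcross = 745.0000 → A = |Σcross|/2 = 372.5000 mm²
Σ(r_i+r_j)·cross = 18187.1250 → first moment M = |Σ|/6 = 3031.1875
R_c = M/A = 3031.1875/372.5000 = 8.1374 mm
θ = 102° = 1.780236 rad
V = θ·R_c·A = 1.780236·8.1374·372.5000 = 5396.229 mm³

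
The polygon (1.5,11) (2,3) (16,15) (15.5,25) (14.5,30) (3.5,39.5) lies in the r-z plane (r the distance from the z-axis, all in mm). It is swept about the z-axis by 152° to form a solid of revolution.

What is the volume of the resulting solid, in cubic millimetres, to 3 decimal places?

Profile (r,z), 6 vertices: (1.5,11) (2,3) (16,15) (15.5,25) (14.5,30) (3.5,39.5)
edge 0: (1.5,11)→(2,3)  cross = 1.5·3 − 2·11 = -17.5000; (r_i+r_j)·cross = 3.5·-17.5000 = -61.2500
edge 1: (2,3)→(16,15)  cross = 2·15 − 16·3 = -18.0000; (r_i+r_j)·cross = 18·-18.0000 = -324.0000
edge 2: (16,15)→(15.5,25)  cross = 16·25 − 15.5·15 = 167.5000; (r_i+r_j)·cross = 31.5·167.5000 = 5276.2500
edge 3: (15.5,25)→(14.5,30)  cross = 15.5·30 − 14.5·25 = 102.5000; (r_i+r_j)·cross = 30·102.5000 = 3075.0000
edge 4: (14.5,30)→(3.5,39.5)  cross = 14.5·39.5 − 3.5·30 = 467.7500; (r_i+r_j)·cross = 18·467.7500 = 8419.5000
edge 5: (3.5,39.5)→(1.5,11)  cross = 3.5·11 − 1.5·39.5 = -20.7500; (r_i+r_j)·cross = 5·-20.7500 = -103.7500
Σcross = 681.5000 → A = |Σcross|/2 = 340.7500 mm²
Σ(r_i+r_j)·cross = 16281.7500 → first moment M = |Σ|/6 = 2713.6250
R_c = M/A = 2713.6250/340.7500 = 7.9637 mm
θ = 152° = 2.652900 rad
V = θ·R_c·A = 2.652900·7.9637·340.7500 = 7198.977 mm³

Volume = 7198.977 mm³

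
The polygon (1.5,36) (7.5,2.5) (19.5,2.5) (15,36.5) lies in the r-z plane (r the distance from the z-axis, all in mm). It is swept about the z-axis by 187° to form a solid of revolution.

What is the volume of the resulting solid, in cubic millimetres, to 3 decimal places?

Volume = 15264.632 mm³

Profile (r,z), 4 vertices: (1.5,36) (7.5,2.5) (19.5,2.5) (15,36.5)
edge 0: (1.5,36)→(7.5,2.5)  cross = 1.5·2.5 − 7.5·36 = -266.2500; (r_i+r_j)·cross = 9·-266.2500 = -2396.2500
edge 1: (7.5,2.5)→(19.5,2.5)  cross = 7.5·2.5 − 19.5·2.5 = -30.0000; (r_i+r_j)·cross = 27·-30.0000 = -810.0000
edge 2: (19.5,2.5)→(15,36.5)  cross = 19.5·36.5 − 15·2.5 = 674.2500; (r_i+r_j)·cross = 34.5·674.2500 = 23261.6250
edge 3: (15,36.5)→(1.5,36)  cross = 15·36 − 1.5·36.5 = 485.2500; (r_i+r_j)·cross = 16.5·485.2500 = 8006.6250
Σcross = 863.2500 → A = |Σcross|/2 = 431.6250 mm²
Σ(r_i+r_j)·cross = 28062.0000 → first moment M = |Σ|/6 = 4677.0000
R_c = M/A = 4677.0000/431.6250 = 10.8358 mm
θ = 187° = 3.263766 rad
V = θ·R_c·A = 3.263766·10.8358·431.6250 = 15264.632 mm³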